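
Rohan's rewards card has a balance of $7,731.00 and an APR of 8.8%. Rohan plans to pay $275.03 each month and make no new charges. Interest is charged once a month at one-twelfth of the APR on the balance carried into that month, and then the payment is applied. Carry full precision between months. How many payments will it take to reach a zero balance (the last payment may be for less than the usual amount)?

Monthly rate r = 8.8%/12 = 0.733333% = 0.00733333.
Recurrence: B ← B·(1+r) − $275.03.
Month 1: interest $56.69; balance after payment $7,512.66.
Month 2: interest $55.09; balance after payment $7,292.73.
Closed form: n = −ln(1 − rB₀/P)/ln(1+r) = −ln(0.79386)/ln(1.00733) ≈ 31.594, so the balance reaches zero during payment 32.

32 months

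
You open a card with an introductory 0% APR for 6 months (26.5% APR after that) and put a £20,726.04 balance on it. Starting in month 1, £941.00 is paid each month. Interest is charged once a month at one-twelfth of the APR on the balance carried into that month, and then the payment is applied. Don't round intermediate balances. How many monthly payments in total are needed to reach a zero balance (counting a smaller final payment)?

Promo months 1–6 at r₀ = 0%/12 = 0; months 7+ at r₁ = 26.5%/12 = 0.0220833.
After month 6 (no interest yet): B = £20,726.04 − 6·£941.00 = £15,080.04.
Then at r₁ with £941.00/mo: n₂ = −ln(1 − r₁·B/P)/ln(1+r₁) ≈ 20.00 → 20 more payments.

26 months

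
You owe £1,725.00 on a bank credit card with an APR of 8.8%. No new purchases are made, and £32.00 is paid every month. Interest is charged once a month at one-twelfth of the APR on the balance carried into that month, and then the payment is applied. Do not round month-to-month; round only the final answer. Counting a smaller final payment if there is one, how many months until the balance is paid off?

Monthly rate r = 8.8%/12 = 0.733333% = 0.00733333.
Recurrence: B ← B·(1+r) − £32.00.
Month 1: interest £12.65; balance after payment £1,705.65.
Month 2: interest £12.51; balance after payment £1,686.16.
Closed form: n = −ln(1 − rB₀/P)/ln(1+r) = −ln(0.60469)/ln(1.00733) ≈ 68.848, so the balance reaches zero during payment 69.

69 months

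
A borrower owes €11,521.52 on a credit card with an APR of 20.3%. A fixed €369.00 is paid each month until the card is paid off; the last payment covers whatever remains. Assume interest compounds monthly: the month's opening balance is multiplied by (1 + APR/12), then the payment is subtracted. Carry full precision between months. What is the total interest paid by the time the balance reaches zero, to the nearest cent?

€5,002.99

Monthly rate r = 20.3%/12 = 1.69167% = 0.0169167.
Payoff takes n = ⌈−ln(1 − rB₀/P)/ln(1+r)⌉ = ⌈44.780⌉ = 45 payments; the last is €288.51.
Total paid = 44·€369.00 + €288.51 = €16,524.51.
Total interest = total paid − principal = €16,524.51 − €11,521.52 = €5,002.99.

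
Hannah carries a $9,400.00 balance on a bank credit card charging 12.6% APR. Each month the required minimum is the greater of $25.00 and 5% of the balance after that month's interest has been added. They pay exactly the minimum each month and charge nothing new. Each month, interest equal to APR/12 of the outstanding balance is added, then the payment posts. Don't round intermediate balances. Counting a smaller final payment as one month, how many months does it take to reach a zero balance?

Monthly rate r = 12.6%/12 = 1.05% = 0.0105.
While 5% of the post-interest balance exceeds $25.00, each month B ← (B·(1+r))·(1 − 0.05), i.e. B shrinks by the factor (1+r)·0.95 = 0.95997.
This holds for months 1–73. Entering month 74 the balance is $476.54; 5% of the post-interest balance is now below $25.00, so the flat $25.00 minimum applies from here.
From month 74 a fixed $25.00 at rate r clears $476.54 in 22 more payments. Total: 73 + 22 = 95 months.

95 months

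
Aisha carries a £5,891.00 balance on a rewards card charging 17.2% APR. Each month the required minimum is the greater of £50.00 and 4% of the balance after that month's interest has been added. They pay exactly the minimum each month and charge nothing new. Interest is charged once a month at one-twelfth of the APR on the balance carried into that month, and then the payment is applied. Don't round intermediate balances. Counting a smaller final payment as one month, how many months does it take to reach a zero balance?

Monthly rate r = 17.2%/12 = 1.43333% = 0.0143333.
While 4% of the post-interest balance exceeds £50.00, each month B ← (B·(1+r))·(1 − 0.04), i.e. B shrinks by the factor (1+r)·0.96 = 0.97376.
This holds for months 1–59. Entering month 60 the balance is £1,227.02; 4% of the post-interest balance is now below £50.00, so the flat £50.00 minimum applies from here.
From month 60 a fixed £50.00 at rate r clears £1,227.02 in 31 more payments. Total: 59 + 31 = 90 months.

90 months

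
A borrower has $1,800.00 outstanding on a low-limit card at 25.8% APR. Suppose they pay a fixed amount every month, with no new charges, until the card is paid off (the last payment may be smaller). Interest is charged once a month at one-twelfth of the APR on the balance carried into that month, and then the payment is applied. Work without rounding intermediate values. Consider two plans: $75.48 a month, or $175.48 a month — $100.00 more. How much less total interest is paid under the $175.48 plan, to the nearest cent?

$495.35

Monthly rate r = 25.8%/12 = 2.15% = 0.0215.
At $75.48/mo: n = ⌈−ln(1 − rB₀/P)/ln(1+r)⌉ = 34 payments (last $60.21); total interest = total paid − $1,800.00 = $751.05.
At $175.48/mo: 12 payments (last $125.42); total interest $255.70.
Interest saved = $751.05 − $255.70 = $495.35.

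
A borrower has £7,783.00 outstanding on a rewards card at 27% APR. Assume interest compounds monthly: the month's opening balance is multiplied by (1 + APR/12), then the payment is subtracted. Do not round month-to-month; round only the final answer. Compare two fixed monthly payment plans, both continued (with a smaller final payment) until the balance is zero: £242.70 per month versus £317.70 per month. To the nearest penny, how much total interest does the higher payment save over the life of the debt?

£2,506.16

Monthly rate r = 27%/12 = 2.25% = 0.0225.
At £242.70/mo: n = ⌈−ln(1 − rB₀/P)/ln(1+r)⌉ = 58 payments (last £111.84); total interest = total paid − £7,783.00 = £6,162.74.
At £317.70/mo: 37 payments (last £2.38); total interest £3,656.58.
Interest saved = £6,162.74 − £3,656.58 = £2,506.16.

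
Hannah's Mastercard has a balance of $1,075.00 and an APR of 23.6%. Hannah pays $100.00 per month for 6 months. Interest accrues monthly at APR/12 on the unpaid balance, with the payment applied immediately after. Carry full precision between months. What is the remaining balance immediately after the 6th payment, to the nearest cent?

$577.97

Monthly rate r = 23.6%/12 = 1.96667% = 0.0196667.
Each month: B ← B·(1+r) − $100.00.
Month 1: interest $21.14; balance after payment $996.14.
Month 2: interest $19.59; balance after payment $915.73.
Month 3: interest $18.01; balance after payment $833.74.
Month 4: interest $16.40; balance after payment $750.14.
Month 5: interest $14.75; balance after payment $664.89.
Month 6: interest $13.08; balance after payment $577.97.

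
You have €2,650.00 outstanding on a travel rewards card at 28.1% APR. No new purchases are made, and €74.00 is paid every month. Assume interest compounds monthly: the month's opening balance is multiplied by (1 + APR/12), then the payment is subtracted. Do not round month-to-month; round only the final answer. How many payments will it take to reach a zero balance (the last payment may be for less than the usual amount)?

Monthly rate r = 28.1%/12 = 2.34167% = 0.0234167.
Recurrence: B ← B·(1+r) − €74.00.
Month 1: interest €62.05; balance after payment €2,638.05.
Month 2: interest €61.77; balance after payment €2,625.83.
Closed form: n = −ln(1 − rB₀/P)/ln(1+r) = −ln(0.16143)/ln(1.02342) ≈ 78.788, so the balance reaches zero during payment 79.

79 months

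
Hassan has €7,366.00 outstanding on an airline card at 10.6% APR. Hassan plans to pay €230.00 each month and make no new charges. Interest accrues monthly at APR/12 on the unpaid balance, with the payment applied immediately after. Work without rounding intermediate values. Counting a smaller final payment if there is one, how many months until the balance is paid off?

Monthly rate r = 10.6%/12 = 0.883333% = 0.00883333.
Recurrence: B ← B·(1+r) − €230.00.
Month 1: interest €65.07; balance after payment €7,201.07.
Month 2: interest €63.61; balance after payment €7,034.68.
Closed form: n = −ln(1 − rB₀/P)/ln(1+r) = −ln(0.7171)/ln(1.00883) ≈ 37.812, so the balance reaches zero during payment 38.

38 months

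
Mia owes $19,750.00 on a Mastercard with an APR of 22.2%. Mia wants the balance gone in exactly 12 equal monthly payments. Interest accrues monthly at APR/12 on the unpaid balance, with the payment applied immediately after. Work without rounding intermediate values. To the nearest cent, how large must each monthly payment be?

Monthly rate r = 22.2%/12 = 1.85% = 0.0185.
Level-payment amortization: P = B₀·r / (1 − (1+r)^(−n)) = 19750.00·0.0185 / (1 − 1.0185^(−12)).
Denominator 1 − (1+r)^(−12) = 0.197458314.
P = 365.375 / 0.197458314 ≈ 1850.39.

$1,850.39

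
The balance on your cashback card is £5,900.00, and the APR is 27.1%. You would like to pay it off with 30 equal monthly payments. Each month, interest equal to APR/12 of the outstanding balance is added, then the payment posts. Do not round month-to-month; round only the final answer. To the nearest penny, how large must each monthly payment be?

Monthly rate r = 27.1%/12 = 2.25833% = 0.0225833.
Level-payment amortization: P = B₀·r / (1 − (1+r)^(−n)) = 5900.00·0.0225833 / (1 − 1.02258^(−30)).
Denominator 1 − (1+r)^(−30) = 0.488272569.
P = 133.242 / 0.488272569 ≈ 272.88.

£272.88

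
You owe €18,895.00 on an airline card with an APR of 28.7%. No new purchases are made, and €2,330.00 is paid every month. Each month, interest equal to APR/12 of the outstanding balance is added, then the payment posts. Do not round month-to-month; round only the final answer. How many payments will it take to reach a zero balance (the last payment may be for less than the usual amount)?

Monthly rate r = 28.7%/12 = 2.39167% = 0.0239167.
Recurrence: B ← B·(1+r) − €2,330.00.
Month 1: interest €451.91; balance after payment €17,016.91.
Month 2: interest €406.99; balance after payment €15,093.89.
Closed form: n = −ln(1 − rB₀/P)/ln(1+r) = −ln(0.80605)/ln(1.02392) ≈ 9.122, so the balance reaches zero during payment 10.

10 months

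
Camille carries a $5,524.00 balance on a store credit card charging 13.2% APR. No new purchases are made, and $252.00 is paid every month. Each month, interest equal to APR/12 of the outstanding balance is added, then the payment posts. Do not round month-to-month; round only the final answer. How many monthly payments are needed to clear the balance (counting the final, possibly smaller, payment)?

26 payments

Monthly rate r = 13.2%/12 = 1.1% = 0.011.
Recurrence: B ← B·(1+r) − $252.00.
Month 1: interest $60.76; balance after payment $5,332.76.
Month 2: interest $58.66; balance after payment $5,139.42.
Closed form: n = −ln(1 − rB₀/P)/ln(1+r) = −ln(0.75887)/ln(1.011) ≈ 25.221, so the balance reaches zero during payment 26.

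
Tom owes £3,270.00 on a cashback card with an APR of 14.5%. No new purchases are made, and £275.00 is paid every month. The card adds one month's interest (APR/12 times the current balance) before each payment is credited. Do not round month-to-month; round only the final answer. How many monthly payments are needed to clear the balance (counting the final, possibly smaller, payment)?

13 payments

Monthly rate r = 14.5%/12 = 1.20833% = 0.0120833.
Recurrence: B ← B·(1+r) − £275.00.
Month 1: interest £39.51; balance after payment £3,034.51.
Month 2: interest £36.67; balance after payment £2,796.18.
Closed form: n = −ln(1 − rB₀/P)/ln(1+r) = −ln(0.85632)/ln(1.01208) ≈ 12.914, so the balance reaches zero during payment 13.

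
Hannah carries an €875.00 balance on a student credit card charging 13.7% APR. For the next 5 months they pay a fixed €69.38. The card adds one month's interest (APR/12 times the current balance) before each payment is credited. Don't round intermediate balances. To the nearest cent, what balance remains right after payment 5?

€571.19

Monthly rate r = 13.7%/12 = 1.14167% = 0.0114167.
Each month: B ← B·(1+r) − €69.38.
Month 1: interest €9.99; balance after payment €815.61.
Month 2: interest €9.31; balance after payment €755.54.
Month 3: interest €8.63; balance after payment €694.79.
Month 4: interest €7.93; balance after payment €633.34.
Month 5: interest €7.23; balance after payment €571.19.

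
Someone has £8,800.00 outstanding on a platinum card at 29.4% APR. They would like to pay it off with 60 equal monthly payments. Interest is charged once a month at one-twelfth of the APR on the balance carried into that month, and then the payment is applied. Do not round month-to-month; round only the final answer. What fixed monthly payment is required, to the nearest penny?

£281.48

Monthly rate r = 29.4%/12 = 2.45% = 0.0245.
Level-payment amortization: P = B₀·r / (1 − (1+r)^(−n)) = 8800.00·0.0245 / (1 − 1.0245^(−60)).
Denominator 1 − (1+r)^(−60) = 0.765964232.
P = 215.6 / 0.765964232 ≈ 281.48.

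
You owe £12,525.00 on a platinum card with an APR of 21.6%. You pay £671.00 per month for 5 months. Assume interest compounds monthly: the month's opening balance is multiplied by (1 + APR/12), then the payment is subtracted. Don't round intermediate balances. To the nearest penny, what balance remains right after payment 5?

£10,215.59

Monthly rate r = 21.6%/12 = 1.8% = 0.018.
Each month: B ← B·(1+r) − £671.00.
Month 1: interest £225.45; balance after payment £12,079.45.
Month 2: interest £217.43; balance after payment £11,625.88.
Month 3: interest £209.27; balance after payment £11,164.15.
Month 4: interest £200.95; balance after payment £10,694.10.
Month 5: interest £192.49; balance after payment £10,215.59.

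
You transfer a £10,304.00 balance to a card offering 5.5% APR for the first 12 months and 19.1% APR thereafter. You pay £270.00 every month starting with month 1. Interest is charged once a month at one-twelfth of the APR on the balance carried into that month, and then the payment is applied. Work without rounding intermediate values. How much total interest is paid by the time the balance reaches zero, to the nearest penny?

Promo months 1–12 at r₀ = 5.5%/12 = 0.00458333; months 13+ at r₁ = 19.1%/12 = 0.0159167.
After month 12: iterate B ← B·(1+r₀) − £270.00 for 12 months → £7,562.29.
Then at r₁ with £270.00/mo: n₂ = −ln(1 − r₁·B/P)/ln(1+r₁) ≈ 37.38 → 38 more payments.
Total paid = 49·£270.00 + £102.30 = £13,332.30; interest = £13,332.30 − £10,304.00 = £3,028.30.

£3,028.30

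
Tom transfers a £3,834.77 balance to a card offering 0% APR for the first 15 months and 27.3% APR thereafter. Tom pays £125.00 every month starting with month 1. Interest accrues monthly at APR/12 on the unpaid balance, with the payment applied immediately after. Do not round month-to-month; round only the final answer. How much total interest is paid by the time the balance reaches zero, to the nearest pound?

Promo months 1–15 at r₀ = 0%/12 = 0; months 16+ at r₁ = 27.3%/12 = 0.02275.
After month 15 (no interest yet): B = £3,834.77 − 15·£125.00 = £1,959.77.
Then at r₁ with £125.00/mo: n₂ = −ln(1 − r₁·B/P)/ln(1+r₁) ≈ 19.61 → 20 more payments.
Total paid = 34·£125.00 + £76.48 = £4,326.48; interest = £4,326.48 − £3,834.77 = £491.71.

£492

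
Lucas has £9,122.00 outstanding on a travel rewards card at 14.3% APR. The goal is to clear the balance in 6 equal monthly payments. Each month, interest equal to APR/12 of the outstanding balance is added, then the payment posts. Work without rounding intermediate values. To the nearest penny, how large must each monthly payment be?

Monthly rate r = 14.3%/12 = 1.19167% = 0.0119167.
Level-payment amortization: P = B₀·r / (1 − (1+r)^(−n)) = 9122.00·0.0119167 / (1 − 1.01192^(−6)).
Denominator 1 − (1+r)^(−6) = 0.0686101385.
P = 108.704 / 0.0686101385 ≈ 1584.37.

£1,584.37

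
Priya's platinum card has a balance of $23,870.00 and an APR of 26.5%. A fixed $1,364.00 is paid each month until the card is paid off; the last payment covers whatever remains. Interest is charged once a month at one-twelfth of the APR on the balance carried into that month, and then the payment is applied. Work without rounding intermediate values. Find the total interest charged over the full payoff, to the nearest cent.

$6,638.55

Monthly rate r = 26.5%/12 = 2.20833% = 0.0220833.
Payoff takes n = ⌈−ln(1 − rB₀/P)/ln(1+r)⌉ = ⌈22.364⌉ = 23 payments; the last is $500.55.
Total paid = 22·$1,364.00 + $500.55 = $30,508.55.
Total interest = total paid − principal = $30,508.55 − $23,870.00 = $6,638.55.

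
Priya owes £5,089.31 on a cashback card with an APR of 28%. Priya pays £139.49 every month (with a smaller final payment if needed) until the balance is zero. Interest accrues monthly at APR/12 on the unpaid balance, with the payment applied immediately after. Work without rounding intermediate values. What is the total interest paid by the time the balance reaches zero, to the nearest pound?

Monthly rate r = 28%/12 = 2.33333% = 0.0233333.
Payoff takes n = ⌈−ln(1 − rB₀/P)/ln(1+r)⌉ = ⌈82.633⌉ = 83 payments; the last is £88.69.
Total paid = 82·£139.49 + £88.69 = £11,526.87.
Total interest = total paid − principal = £11,526.87 − £5,089.31 = £6,437.56.

£6,438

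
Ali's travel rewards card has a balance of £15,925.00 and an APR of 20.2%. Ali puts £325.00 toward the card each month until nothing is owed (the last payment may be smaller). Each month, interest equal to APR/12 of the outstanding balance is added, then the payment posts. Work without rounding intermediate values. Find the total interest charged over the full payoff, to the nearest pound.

£17,991

Monthly rate r = 20.2%/12 = 1.68333% = 0.0168333.
Payoff takes n = ⌈−ln(1 − rB₀/P)/ln(1+r)⌉ = ⌈104.355⌉ = 105 payments; the last is £115.92.
Total paid = 104·£325.00 + £115.92 = £33,915.92.
Total interest = total paid − principal = £33,915.92 − £15,925.00 = £17,990.92.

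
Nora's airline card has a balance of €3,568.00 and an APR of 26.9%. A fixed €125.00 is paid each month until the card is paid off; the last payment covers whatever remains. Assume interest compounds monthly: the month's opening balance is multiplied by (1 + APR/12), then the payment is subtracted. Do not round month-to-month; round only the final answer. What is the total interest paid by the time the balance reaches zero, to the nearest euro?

€2,190

Monthly rate r = 26.9%/12 = 2.24167% = 0.0224167.
Payoff takes n = ⌈−ln(1 − rB₀/P)/ln(1+r)⌉ = ⌈46.067⌉ = 47 payments; the last is €8.47.
Total paid = 46·€125.00 + €8.47 = €5,758.47.
Total interest = total paid − principal = €5,758.47 − €3,568.00 = €2,190.47.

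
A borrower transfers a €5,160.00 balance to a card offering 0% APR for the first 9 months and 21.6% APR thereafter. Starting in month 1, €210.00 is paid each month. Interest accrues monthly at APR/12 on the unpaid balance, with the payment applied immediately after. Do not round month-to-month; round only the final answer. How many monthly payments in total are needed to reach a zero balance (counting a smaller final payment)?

28 payments

Promo months 1–9 at r₀ = 0%/12 = 0; months 10+ at r₁ = 21.6%/12 = 0.018.
After month 9 (no interest yet): B = €5,160.00 − 9·€210.00 = €3,270.00.
Then at r₁ with €210.00/mo: n₂ = −ln(1 − r₁·B/P)/ln(1+r₁) ≈ 18.44 → 19 more payments.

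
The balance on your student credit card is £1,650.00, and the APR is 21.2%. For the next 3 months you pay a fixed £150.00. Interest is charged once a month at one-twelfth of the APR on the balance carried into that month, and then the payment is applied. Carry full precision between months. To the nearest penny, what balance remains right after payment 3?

£1,281.01

Monthly rate r = 21.2%/12 = 1.76667% = 0.0176667.
Each month: B ← B·(1+r) − £150.00.
Month 1: interest £29.15; balance after payment £1,529.15.
Month 2: interest £27.01; balance after payment £1,406.16.
Month 3: interest £24.84; balance after payment £1,281.01.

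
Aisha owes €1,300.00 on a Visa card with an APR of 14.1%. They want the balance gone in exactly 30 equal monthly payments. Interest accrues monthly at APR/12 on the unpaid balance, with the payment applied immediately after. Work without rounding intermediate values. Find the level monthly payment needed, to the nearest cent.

€51.67

Monthly rate r = 14.1%/12 = 1.175% = 0.01175.
Level-payment amortization: P = B₀·r / (1 − (1+r)^(−n)) = 1300.00·0.01175 / (1 − 1.01175^(−30)).
Denominator 1 − (1+r)^(−30) = 0.295625528.
P = 15.275 / 0.295625528 ≈ 51.67.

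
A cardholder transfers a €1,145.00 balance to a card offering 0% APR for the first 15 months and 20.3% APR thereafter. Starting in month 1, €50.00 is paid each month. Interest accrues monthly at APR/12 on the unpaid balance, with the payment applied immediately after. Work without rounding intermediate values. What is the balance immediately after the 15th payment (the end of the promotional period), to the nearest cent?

Promo months 1–15 at r₀ = 0%/12 = 0; months 16+ at r₁ = 20.3%/12 = 0.0169167.
After month 15 (no interest yet): B = €1,145.00 − 15·€50.00 = €395.00.

€395.00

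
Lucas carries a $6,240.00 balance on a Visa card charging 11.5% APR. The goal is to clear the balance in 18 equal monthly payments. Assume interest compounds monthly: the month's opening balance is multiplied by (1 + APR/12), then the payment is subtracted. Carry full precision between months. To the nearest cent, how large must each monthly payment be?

Monthly rate r = 11.5%/12 = 0.958333% = 0.00958333.
Level-payment amortization: P = B₀·r / (1 − (1+r)^(−n)) = 6240.00·0.00958333 / (1 − 1.00958^(−18)).
Denominator 1 − (1+r)^(−18) = 0.157750239.
P = 59.8 / 0.157750239 ≈ 379.08.

$379.08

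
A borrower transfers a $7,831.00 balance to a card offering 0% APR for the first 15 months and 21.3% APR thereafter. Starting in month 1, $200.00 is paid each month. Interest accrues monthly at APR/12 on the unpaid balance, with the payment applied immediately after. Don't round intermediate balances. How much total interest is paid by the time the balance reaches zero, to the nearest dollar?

Promo months 1–15 at r₀ = 0%/12 = 0; months 16+ at r₁ = 21.3%/12 = 0.01775.
After month 15 (no interest yet): B = $7,831.00 − 15·$200.00 = $4,831.00.
Then at r₁ with $200.00/mo: n₂ = −ln(1 − r₁·B/P)/ln(1+r₁) ≈ 31.82 → 32 more payments.
Total paid = 46·$200.00 + $165.16 = $9,365.16; interest = $9,365.16 − $7,831.00 = $1,534.16.

$1,534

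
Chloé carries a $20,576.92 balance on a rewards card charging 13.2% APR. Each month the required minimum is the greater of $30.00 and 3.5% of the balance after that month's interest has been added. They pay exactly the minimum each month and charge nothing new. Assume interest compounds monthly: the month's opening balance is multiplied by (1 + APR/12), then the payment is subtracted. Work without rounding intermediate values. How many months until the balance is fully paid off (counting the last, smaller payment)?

164 months

Monthly rate r = 13.2%/12 = 1.1% = 0.011.
While 3.5% of the post-interest balance exceeds $30.00, each month B ← (B·(1+r))·(1 − 0.035), i.e. B shrinks by the factor (1+r)·0.965 = 0.97561.
This holds for months 1–130. Entering month 131 the balance is $830.96; 3.5% of the post-interest balance is now below $30.00, so the flat $30.00 minimum applies from here.
From month 131 a fixed $30.00 at rate r clears $830.96 in 34 more payments. Total: 130 + 34 = 164 months.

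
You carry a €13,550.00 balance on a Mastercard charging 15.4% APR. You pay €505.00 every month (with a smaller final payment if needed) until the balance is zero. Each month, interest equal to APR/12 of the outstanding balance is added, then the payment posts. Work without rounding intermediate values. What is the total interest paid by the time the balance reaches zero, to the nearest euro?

€3,167

Monthly rate r = 15.4%/12 = 1.28333% = 0.0128333.
Payoff takes n = ⌈−ln(1 − rB₀/P)/ln(1+r)⌉ = ⌈33.103⌉ = 34 payments; the last is €52.07.
Total paid = 33·€505.00 + €52.07 = €16,717.07.
Total interest = total paid − principal = €16,717.07 − €13,550.00 = €3,167.07.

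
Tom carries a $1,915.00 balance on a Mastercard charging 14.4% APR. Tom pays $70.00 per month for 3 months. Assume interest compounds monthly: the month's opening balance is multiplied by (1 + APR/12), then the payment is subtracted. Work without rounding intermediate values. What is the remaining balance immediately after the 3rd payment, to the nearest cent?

Monthly rate r = 14.4%/12 = 1.2% = 0.012.
Each month: B ← B·(1+r) − $70.00.
Month 1: interest $22.98; balance after payment $1,867.98.
Month 2: interest $22.42; balance after payment $1,820.40.
Month 3: interest $21.84; balance after payment $1,772.24.

$1,772.24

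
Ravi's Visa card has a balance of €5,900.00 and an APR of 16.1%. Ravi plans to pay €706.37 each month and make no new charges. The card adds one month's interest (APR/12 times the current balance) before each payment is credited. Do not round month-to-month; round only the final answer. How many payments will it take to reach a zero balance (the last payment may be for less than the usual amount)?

9 months

Monthly rate r = 16.1%/12 = 1.34167% = 0.0134167.
Recurrence: B ← B·(1+r) − €706.37.
Month 1: interest €79.16; balance after payment €5,272.79.
Month 2: interest €70.74; balance after payment €4,637.16.
Closed form: n = −ln(1 − rB₀/P)/ln(1+r) = −ln(0.88794)/ln(1.01342) ≈ 8.918, so the balance reaches zero during payment 9.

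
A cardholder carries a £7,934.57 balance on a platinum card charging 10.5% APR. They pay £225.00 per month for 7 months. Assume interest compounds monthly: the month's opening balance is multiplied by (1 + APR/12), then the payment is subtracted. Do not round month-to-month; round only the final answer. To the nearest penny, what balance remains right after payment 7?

£6,816.56

Monthly rate r = 10.5%/12 = 0.875% = 0.00875.
Each month: B ← B·(1+r) − £225.00.
Month 1: interest £69.43; balance after payment £7,779.00.
Month 2: interest £68.07; balance after payment £7,622.06.
Month 3: interest £66.69; balance after payment £7,463.76.
Month 4: interest £65.31; balance after payment £7,304.06.
Month 5: interest £63.91; balance after payment £7,142.98.
Month 6: interest £62.50; balance after payment £6,980.48.
Month 7: interest £61.08; balance after payment £6,816.56.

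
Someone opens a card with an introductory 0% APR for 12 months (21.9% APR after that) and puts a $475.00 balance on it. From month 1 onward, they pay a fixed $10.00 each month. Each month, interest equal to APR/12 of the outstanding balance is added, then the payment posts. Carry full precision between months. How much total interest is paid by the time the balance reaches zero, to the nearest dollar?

$222

Promo months 1–12 at r₀ = 0%/12 = 0; months 13+ at r₁ = 21.9%/12 = 0.01825.
After month 12 (no interest yet): B = $475.00 − 12·$10.00 = $355.00.
Then at r₁ with $10.00/mo: n₂ = −ln(1 − r₁·B/P)/ln(1+r₁) ≈ 57.71 → 58 more payments.
Total paid = 69·$10.00 + $7.15 = $697.15; interest = $697.15 − $475.00 = $222.15.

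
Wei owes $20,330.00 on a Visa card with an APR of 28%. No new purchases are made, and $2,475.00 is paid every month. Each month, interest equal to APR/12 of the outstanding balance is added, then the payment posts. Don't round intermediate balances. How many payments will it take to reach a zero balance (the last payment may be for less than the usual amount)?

Monthly rate r = 28%/12 = 2.33333% = 0.0233333.
Recurrence: B ← B·(1+r) − $2,475.00.
Month 1: interest $474.37; balance after payment $18,329.37.
Month 2: interest $427.69; balance after payment $16,282.05.
Closed form: n = −ln(1 − rB₀/P)/ln(1+r) = −ln(0.80834)/ln(1.02333) ≈ 9.225, so the balance reaches zero during payment 10.

10 payments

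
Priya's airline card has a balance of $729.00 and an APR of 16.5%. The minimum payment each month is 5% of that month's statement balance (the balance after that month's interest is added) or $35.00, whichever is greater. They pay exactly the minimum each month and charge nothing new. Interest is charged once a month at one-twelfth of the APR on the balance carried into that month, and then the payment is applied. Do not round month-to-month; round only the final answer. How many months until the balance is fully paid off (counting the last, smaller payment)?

Monthly rate r = 16.5%/12 = 1.375% = 0.01375.
While 5% of the post-interest balance exceeds $35.00, each month B ← (B·(1+r))·(1 − 0.05), i.e. B shrinks by the factor (1+r)·0.95 = 0.96306.
This holds for months 1–2. Entering month 3 the balance is $676.14; 5% of the post-interest balance is now below $35.00, so the flat $35.00 minimum applies from here.
From month 3 a fixed $35.00 at rate r clears $676.14 in 23 more payments. Total: 2 + 23 = 25 months.

25 months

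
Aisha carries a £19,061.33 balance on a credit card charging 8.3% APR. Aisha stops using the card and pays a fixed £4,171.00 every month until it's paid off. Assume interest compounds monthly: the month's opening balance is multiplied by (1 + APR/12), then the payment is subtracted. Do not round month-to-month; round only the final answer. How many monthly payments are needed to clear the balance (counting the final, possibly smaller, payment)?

Monthly rate r = 8.3%/12 = 0.691667% = 0.00691667.
Recurrence: B ← B·(1+r) − £4,171.00.
Month 1: interest £131.84; balance after payment £15,022.17.
Month 2: interest £103.90; balance after payment £10,955.07.
Month 3: interest £75.77; balance after payment £6,859.85.
Month 4: interest £47.45; balance after payment £2,736.29.
Month 5: interest £18.93; balance after payment £0.00.

5 months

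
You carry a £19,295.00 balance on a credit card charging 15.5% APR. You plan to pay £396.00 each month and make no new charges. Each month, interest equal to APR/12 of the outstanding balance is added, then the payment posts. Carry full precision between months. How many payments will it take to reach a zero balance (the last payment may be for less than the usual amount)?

Monthly rate r = 15.5%/12 = 1.29167% = 0.0129167.
Recurrence: B ← B·(1+r) − £396.00.
Month 1: interest £249.23; balance after payment £19,148.23.
Month 2: interest £247.33; balance after payment £18,999.56.
Closed form: n = −ln(1 − rB₀/P)/ln(1+r) = −ln(0.37064)/ln(1.01292) ≈ 77.336, so the balance reaches zero during payment 78.

78 months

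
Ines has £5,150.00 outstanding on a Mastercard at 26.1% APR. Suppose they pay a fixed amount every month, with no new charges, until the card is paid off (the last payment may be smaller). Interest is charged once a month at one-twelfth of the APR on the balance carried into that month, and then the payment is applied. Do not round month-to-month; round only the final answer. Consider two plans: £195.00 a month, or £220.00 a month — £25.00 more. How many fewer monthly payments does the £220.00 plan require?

6 fewer payments

Monthly rate r = 26.1%/12 = 2.175% = 0.02175.
At £195.00/mo: n = ⌈−ln(1 − rB₀/P)/ln(1+r)⌉ = 40 payments (last £137.76); total interest = total paid − £5,150.00 = £2,592.76.
At £220.00/mo: 34 payments (last £16.07); total interest £2,126.07.
Payments saved = 40 − 34 = 6.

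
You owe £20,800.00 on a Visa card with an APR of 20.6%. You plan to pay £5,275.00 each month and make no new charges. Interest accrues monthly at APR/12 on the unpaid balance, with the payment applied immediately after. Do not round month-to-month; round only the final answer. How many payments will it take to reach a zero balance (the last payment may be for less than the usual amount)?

5 months

Monthly rate r = 20.6%/12 = 1.71667% = 0.0171667.
Recurrence: B ← B·(1+r) − £5,275.00.
Month 1: interest £357.07; balance after payment £15,882.07.
Month 2: interest £272.64; balance after payment £10,879.71.
Month 3: interest £186.77; balance after payment £5,791.48.
Month 4: interest £99.42; balance after payment £615.90.
Month 5: interest £10.57; balance after payment £0.00.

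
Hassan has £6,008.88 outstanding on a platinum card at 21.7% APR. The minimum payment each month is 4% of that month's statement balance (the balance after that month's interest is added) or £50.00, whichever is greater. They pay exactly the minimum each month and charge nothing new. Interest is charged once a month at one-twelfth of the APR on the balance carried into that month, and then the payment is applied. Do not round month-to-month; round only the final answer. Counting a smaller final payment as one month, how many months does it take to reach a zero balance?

103 months

Monthly rate r = 21.7%/12 = 1.80833% = 0.0180833.
While 4% of the post-interest balance exceeds £50.00, each month B ← (B·(1+r))·(1 − 0.04), i.e. B shrinks by the factor (1+r)·0.96 = 0.97736.
This holds for months 1–70. Entering month 71 the balance is £1,209.52; 4% of the post-interest balance is now below £50.00, so the flat £50.00 minimum applies from here.
From month 71 a fixed £50.00 at rate r clears £1,209.52 in 33 more payments. Total: 70 + 33 = 103 months.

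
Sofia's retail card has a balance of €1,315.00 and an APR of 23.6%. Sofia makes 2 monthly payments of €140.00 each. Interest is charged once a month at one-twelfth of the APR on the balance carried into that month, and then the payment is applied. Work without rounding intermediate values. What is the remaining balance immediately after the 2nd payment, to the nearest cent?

Monthly rate r = 23.6%/12 = 1.96667% = 0.0196667.
Each month: B ← B·(1+r) − €140.00.
Month 1: interest €25.86; balance after payment €1,200.86.
Month 2: interest €23.62; balance after payment €1,084.48.

€1,084.48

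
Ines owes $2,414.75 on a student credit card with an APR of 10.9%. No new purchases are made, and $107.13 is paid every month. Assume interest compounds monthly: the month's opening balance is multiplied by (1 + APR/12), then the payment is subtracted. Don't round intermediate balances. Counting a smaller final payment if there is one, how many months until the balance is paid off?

26 months

Monthly rate r = 10.9%/12 = 0.908333% = 0.00908333.
Recurrence: B ← B·(1+r) − $107.13.
Month 1: interest $21.93; balance after payment $2,329.55.
Month 2: interest $21.16; balance after payment $2,243.58.
Closed form: n = −ln(1 − rB₀/P)/ln(1+r) = −ln(0.79526)/ln(1.00908) ≈ 25.335, so the balance reaches zero during payment 26.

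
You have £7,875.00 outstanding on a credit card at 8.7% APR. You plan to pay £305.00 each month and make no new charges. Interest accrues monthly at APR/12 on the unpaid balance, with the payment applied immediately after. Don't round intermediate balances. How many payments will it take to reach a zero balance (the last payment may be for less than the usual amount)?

29 payments

Monthly rate r = 8.7%/12 = 0.725% = 0.00725.
Recurrence: B ← B·(1+r) − £305.00.
Month 1: interest £57.09; balance after payment £7,627.09.
Month 2: interest £55.30; balance after payment £7,377.39.
Closed form: n = −ln(1 − rB₀/P)/ln(1+r) = −ln(0.81281)/ln(1.00725) ≈ 28.691, so the balance reaches zero during payment 29.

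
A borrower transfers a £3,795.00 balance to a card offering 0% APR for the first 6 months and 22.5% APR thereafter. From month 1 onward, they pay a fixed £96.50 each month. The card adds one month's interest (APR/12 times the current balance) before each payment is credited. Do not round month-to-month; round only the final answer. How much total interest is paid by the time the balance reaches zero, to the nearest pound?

£1,878

Promo months 1–6 at r₀ = 0%/12 = 0; months 7+ at r₁ = 22.5%/12 = 0.01875.
After month 6 (no interest yet): B = £3,795.00 − 6·£96.50 = £3,216.00.
Then at r₁ with £96.50/mo: n₂ = −ln(1 − r₁·B/P)/ln(1+r₁) ≈ 52.78 → 53 more payments.
Total paid = 58·£96.50 + £75.54 = £5,672.54; interest = £5,672.54 − £3,795.00 = £1,877.54.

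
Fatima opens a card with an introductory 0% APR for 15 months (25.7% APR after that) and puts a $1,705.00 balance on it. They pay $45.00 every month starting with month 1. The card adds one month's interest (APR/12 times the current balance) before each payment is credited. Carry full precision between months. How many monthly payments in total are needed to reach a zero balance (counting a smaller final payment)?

47 payments

Promo months 1–15 at r₀ = 0%/12 = 0; months 16+ at r₁ = 25.7%/12 = 0.0214167.
After month 15 (no interest yet): B = $1,705.00 − 15·$45.00 = $1,030.00.
Then at r₁ with $45.00/mo: n₂ = −ln(1 − r₁·B/P)/ln(1+r₁) ≈ 31.79 → 32 more payments.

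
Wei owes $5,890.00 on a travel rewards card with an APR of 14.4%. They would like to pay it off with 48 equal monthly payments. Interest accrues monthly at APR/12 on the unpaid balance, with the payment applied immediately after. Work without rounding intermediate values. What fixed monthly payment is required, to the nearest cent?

$162.14

Monthly rate r = 14.4%/12 = 1.2% = 0.012.
Level-payment amortization: P = B₀·r / (1 − (1+r)^(−n)) = 5890.00·0.012 / (1 − 1.012^(−48)).
Denominator 1 − (1+r)^(−48) = 0.435926886.
P = 70.68 / 0.435926886 ≈ 162.14.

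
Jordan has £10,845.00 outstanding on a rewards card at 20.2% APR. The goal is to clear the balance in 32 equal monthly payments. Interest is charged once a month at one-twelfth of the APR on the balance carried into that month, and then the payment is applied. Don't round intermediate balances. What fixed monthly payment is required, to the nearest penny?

Monthly rate r = 20.2%/12 = 1.68333% = 0.0168333.
Level-payment amortization: P = B₀·r / (1 − (1+r)^(−n)) = 10845.00·0.0168333 / (1 − 1.01683^(−32)).
Denominator 1 − (1+r)^(−32) = 0.413852101.
P = 182.557 / 0.413852101 ≈ 441.12.

£441.12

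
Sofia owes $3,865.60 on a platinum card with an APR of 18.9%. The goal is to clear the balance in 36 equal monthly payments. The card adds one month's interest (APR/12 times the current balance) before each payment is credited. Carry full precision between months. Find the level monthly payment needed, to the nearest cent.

$141.50

Monthly rate r = 18.9%/12 = 1.575% = 0.01575.
Level-payment amortization: P = B₀·r / (1 − (1+r)^(−n)) = 3865.60·0.01575 / (1 − 1.01575^(−36)).
Denominator 1 − (1+r)^(−36) = 0.430263447.
P = 60.8832 / 0.430263447 ≈ 141.50.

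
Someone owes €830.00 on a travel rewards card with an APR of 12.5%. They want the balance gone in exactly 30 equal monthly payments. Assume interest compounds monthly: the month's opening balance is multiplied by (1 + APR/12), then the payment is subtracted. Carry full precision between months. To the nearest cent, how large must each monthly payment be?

€32.36

Monthly rate r = 12.5%/12 = 1.04167% = 0.0104167.
Level-payment amortization: P = B₀·r / (1 − (1+r)^(−n)) = 830.00·0.0104167 / (1 − 1.01042^(−30)).
Denominator 1 − (1+r)^(−30) = 0.267200839.
P = 8.64583 / 0.267200839 ≈ 32.36.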